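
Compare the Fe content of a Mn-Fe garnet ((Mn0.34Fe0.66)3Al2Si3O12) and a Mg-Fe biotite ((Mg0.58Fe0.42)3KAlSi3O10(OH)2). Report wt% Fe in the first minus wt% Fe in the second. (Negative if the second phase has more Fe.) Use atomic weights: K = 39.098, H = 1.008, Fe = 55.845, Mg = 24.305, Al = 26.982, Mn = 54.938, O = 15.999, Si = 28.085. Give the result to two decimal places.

Fe in (Mn0.34Fe0.66)3Al2Si3O12: molar mass 496.817 g/mol; 1.98×55.845 = 110.573 g → 22.26 wt%.
Fe in (Mg0.58Fe0.42)3KAlSi3O10(OH)2: molar mass 456.994 g/mol; 1.26×55.845 = 70.365 g → 15.40 wt%.
Difference = 22.26 − 15.40 = 6.86 percentage points.

6.86 percentage points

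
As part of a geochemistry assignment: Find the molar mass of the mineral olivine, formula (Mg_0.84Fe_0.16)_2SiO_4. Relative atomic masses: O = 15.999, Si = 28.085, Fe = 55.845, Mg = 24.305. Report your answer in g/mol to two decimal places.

150.78 g/mol

Mg: 1.68 × 24.305 = 40.8324
Fe: 0.32 × 55.845 = 17.8704
Si: 1 × 28.085 = 28.0850
O: 4 × 15.999 = 63.9960
Summing the contributions gives the formula mass.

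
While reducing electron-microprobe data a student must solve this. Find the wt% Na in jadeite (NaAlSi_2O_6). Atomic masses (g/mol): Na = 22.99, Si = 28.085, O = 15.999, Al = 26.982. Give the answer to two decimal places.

M(NaAlSi_2O_6) = 202.136 g/mol.
Na contributes 1 × 22.99 = 22.990 g per mole.
22.990/202.136 = 0.1137 → 11.37%.

11.37 weight percent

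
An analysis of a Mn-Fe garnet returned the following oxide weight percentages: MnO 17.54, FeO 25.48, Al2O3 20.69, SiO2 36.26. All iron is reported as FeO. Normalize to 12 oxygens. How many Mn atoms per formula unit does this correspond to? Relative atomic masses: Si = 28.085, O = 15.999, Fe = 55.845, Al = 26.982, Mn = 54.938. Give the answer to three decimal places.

MnO: 17.54/70.937 = 0.24726 mol → 0.24726 mol Mn, 0.24726 mol O.
FeO: 25.48/71.844 = 0.35466 mol → 0.35466 mol Fe, 0.35466 mol O.
Al2O3: 20.69/101.961 = 0.20292 mol → 0.40584 mol Al, 0.60876 mol O.
SiO2: 36.26/60.083 = 0.60350 mol → 0.60350 mol Si, 1.20700 mol O.
Total oxygen = 2.41768 mol. Normalization factor = 12/2.41768 = 4.96344.
Mn per 12 O = 0.24726 × 4.96344 = 1.227.

1.227 Mn apfu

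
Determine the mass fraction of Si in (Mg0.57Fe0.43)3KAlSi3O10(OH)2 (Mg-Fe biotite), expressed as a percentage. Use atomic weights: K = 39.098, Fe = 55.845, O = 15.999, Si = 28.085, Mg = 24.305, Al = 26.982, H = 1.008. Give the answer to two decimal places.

18.40 weight percent

Formula mass = 1.71*24.305 + 1.29*55.845 + 1*39.098 + 1*26.982 + 3*28.085 + 12*15.999 + 2*1.008 = 457.941 g/mol, of which 84.255 g is Si.
So Si makes up 84.255/457.941 = 0.1840 of the mass, i.e. 18.40%.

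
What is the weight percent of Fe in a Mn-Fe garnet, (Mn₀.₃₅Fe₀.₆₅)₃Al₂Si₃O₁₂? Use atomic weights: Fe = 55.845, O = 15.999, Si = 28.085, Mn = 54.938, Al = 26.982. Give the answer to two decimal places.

Molar mass of (Mn₀.₃₅Fe₀.₆₅)₃Al₂Si₃O₁₂: 1.05·54.938 + 1.95·55.845 + 2·26.982 + 3·28.085 + 12·15.999 = 496.790 g/mol.
Mass of Fe per formula unit: 1.95 × 55.845 = 108.898 g.
Weight fraction Fe = 108.898 / 496.790 = 0.2192.

21.92 weight percent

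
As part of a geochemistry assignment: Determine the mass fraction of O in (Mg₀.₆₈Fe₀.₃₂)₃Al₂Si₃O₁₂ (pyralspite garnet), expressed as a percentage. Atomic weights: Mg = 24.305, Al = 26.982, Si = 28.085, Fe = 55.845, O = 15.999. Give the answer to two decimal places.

44.30 weight percent

Molar mass of (Mg₀.₆₈Fe₀.₃₂)₃Al₂Si₃O₁₂: 2.04×24.305 + 0.96×55.845 + 2×26.982 + 3×28.085 + 12×15.999 = 433.400 g/mol.
Mass of O per formula unit: 12 × 15.999 = 191.988 g.
Weight fraction O = 191.988 / 433.400 = 0.4430.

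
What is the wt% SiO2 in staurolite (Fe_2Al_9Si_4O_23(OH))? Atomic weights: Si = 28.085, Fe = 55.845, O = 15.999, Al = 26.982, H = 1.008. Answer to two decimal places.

Formula mass = 851.852 g/mol.
4 Si → 4.0000 mol SiO2 per formula unit; M(SiO2) = 60.083, so SiO2 mass = 240.332 g.
240.332/851.852 × 100 = 28.21 wt%.

28.21 wt%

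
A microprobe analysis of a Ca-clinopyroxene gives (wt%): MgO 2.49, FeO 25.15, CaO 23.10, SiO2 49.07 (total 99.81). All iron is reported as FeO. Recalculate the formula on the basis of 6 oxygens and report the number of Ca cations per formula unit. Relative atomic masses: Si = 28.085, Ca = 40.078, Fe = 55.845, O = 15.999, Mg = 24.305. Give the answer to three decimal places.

MgO (M=40.304): mol = 0.06178; Mg = 0.06178, O = 0.06178.
FeO (M=71.844): mol = 0.35006; Fe = 0.35006, O = 0.35006.
CaO (M=56.077): mol = 0.41193; Ca = 0.41193, O = 0.41193.
SiO2 (M=60.083): mol = 0.81670; Si = 0.81670, O = 1.63340.
ΣO = 2.45717; factor = 6/ΣO = 2.44183.
Ca apfu = 0.41193 × 2.44183 = 1.006.

1.006 Ca apfu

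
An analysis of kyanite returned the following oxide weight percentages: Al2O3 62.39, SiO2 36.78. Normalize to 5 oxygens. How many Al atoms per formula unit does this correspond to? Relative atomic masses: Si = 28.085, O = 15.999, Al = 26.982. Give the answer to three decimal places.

2.000 Al apfu

Al2O3: 62.39/101.961 = 0.61190 mol → 1.22380 mol Al, 1.83570 mol O.
SiO2: 36.78/60.083 = 0.61215 mol → 0.61215 mol Si, 1.22430 mol O.
Total oxygen = 3.06000 mol. Normalization factor = 5/3.06000 = 1.63399.
Al per 5 O = 1.22380 × 1.63399 = 2.000.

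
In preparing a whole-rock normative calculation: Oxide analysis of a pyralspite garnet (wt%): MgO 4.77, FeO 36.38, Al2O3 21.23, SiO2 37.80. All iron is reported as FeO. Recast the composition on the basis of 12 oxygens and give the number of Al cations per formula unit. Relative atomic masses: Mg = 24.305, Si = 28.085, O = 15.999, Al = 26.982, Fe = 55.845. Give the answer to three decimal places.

1.993 Al apfu

MgO (M=40.304): mol = 0.11835; Mg = 0.11835, O = 0.11835.
FeO (M=71.844): mol = 0.50637; Fe = 0.50637, O = 0.50637.
Al2O3 (M=101.961): mol = 0.20822; Al = 0.41644, O = 0.62466.
SiO2 (M=60.083): mol = 0.62913; Si = 0.62913, O = 1.25826.
ΣO = 2.50764; factor = 12/ΣO = 4.78538.
Al apfu = 0.41644 × 4.78538 = 1.993.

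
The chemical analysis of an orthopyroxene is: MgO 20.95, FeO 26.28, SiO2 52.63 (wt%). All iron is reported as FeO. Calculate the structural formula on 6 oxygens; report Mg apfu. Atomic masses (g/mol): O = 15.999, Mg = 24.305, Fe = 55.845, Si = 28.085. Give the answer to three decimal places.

1.182 Mg apfu

20.95 wt% MgO ÷ 40.304 g/mol = 0.51980 mol, giving 0.51980 Mg and 0.51980 O.
26.28 wt% FeO ÷ 71.844 g/mol = 0.36579 mol, giving 0.36579 Fe and 0.36579 O.
52.63 wt% SiO2 ÷ 60.083 g/mol = 0.87595 mol, giving 0.87595 Si and 1.75190 O.
Oxygen sums to 2.63749; scaling by 6/2.63749 = 2.27489 puts the formula on 6 O.
Mg: 0.51980 × 2.27489 = 1.182 atoms per formula unit.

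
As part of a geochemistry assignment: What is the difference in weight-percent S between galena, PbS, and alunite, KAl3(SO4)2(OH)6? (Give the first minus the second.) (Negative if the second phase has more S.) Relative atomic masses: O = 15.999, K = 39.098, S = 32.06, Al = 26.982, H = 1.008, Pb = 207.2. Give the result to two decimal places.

S in PbS: molar mass 239.260 g/mol; 1×32.06 = 32.060 g → 13.40 wt%.
S in KAl3(SO4)2(OH)6: molar mass 414.198 g/mol; 2×32.06 = 64.120 g → 15.48 wt%.
Difference = 13.40 − 15.48 = -2.08 percentage points.

-2.08 percentage points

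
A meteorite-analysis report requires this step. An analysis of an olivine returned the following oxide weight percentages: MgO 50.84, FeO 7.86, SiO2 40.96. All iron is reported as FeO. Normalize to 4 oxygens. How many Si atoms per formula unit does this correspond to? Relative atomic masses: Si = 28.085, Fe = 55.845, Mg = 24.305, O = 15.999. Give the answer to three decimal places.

0.997 Si apfu

MgO (M=40.304): mol = 1.26141; Mg = 1.26141, O = 1.26141.
FeO (M=71.844): mol = 0.10940; Fe = 0.10940, O = 0.10940.
SiO2 (M=60.083): mol = 0.68172; Si = 0.68172, O = 1.36344.
ΣO = 2.73425; factor = 4/ΣO = 1.46292.
Si apfu = 0.68172 × 1.46292 = 0.997.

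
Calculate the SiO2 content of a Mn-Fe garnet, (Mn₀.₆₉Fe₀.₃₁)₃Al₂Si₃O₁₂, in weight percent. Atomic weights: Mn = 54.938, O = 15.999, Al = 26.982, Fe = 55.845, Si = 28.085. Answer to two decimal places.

M((Mn₀.₆₉Fe₀.₃₁)₃Al₂Si₃O₁₂) = 495.865 g/mol; M(SiO2) = 60.083 g/mol.
Moles SiO2 per formula unit = 3 Si ÷ 1 = 3.0000.
SiO2 fraction = (3.0000 × 60.083) / 495.865 = 180.249/495.865 = 0.3635.

36.35 wt%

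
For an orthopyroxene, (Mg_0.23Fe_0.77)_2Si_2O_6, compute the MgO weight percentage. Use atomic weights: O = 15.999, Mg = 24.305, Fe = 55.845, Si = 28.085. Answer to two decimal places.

M((Mg_0.23Fe_0.77)_2Si_2O_6) = 249.346 g/mol; M(MgO) = 40.304 g/mol.
Moles MgO per formula unit = 0.46 Mg ÷ 1 = 0.4600.
MgO fraction = (0.4600 × 40.304) / 249.346 = 18.540/249.346 = 0.0744.

7.44 wt%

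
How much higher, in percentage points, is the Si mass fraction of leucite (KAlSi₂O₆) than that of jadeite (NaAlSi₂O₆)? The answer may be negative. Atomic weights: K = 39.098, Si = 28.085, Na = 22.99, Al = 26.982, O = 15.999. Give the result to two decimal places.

First mineral: 56.170 g Si in 218.244 g formula = 25.74 wt% Si.
Second mineral: 56.170 g Si in 202.136 g formula = 27.79 wt% Si.
25.74% − 27.79% gives a difference of -2.05 percentage points.

-2.05 percentage points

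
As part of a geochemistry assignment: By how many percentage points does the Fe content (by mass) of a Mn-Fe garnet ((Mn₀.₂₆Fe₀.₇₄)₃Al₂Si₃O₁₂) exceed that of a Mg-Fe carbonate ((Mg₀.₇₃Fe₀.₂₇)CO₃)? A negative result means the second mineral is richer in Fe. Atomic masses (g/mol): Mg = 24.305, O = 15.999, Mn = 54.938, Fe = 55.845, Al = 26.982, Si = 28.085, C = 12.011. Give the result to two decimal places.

8.70 percentage points

Fe in (Mn₀.₂₆Fe₀.₇₄)₃Al₂Si₃O₁₂: molar mass 497.035 g/mol; 2.22×55.845 = 123.976 g → 24.94 wt%.
Fe in (Mg₀.₇₃Fe₀.₂₇)CO₃: molar mass 92.829 g/mol; 0.27×55.845 = 15.078 g → 16.24 wt%.
Difference = 24.94 − 16.24 = 8.70 percentage points.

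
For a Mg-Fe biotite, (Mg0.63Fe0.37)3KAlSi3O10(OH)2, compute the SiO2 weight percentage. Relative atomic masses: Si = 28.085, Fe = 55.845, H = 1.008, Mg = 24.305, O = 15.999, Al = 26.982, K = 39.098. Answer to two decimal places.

39.85 wt%

Molar mass of (Mg0.63Fe0.37)3KAlSi3O10(OH)2 = 1.89×24.305 + 1.11×55.845 + 1×39.098 + 1×26.982 + 3×28.085 + 12×15.999 + 2×1.008 = 452.263 g/mol.
Each formula unit contains 3 Si, equivalent to 3/1 = 3.0000 mol SiO2.
M(SiO2) = 1×28.085 + 2×15.999 = 60.083 g/mol.
Mass of SiO2 per formula unit = 3.0000 × 60.083 = 180.249 g.
SiO2 wt% = 180.249 / 452.263 × 100 = 39.85%.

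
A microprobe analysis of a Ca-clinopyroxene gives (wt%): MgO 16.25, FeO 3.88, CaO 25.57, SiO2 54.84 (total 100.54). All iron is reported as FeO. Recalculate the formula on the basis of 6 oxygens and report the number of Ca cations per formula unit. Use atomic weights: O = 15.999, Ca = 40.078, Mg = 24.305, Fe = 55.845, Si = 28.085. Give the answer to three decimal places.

0.999 Ca apfu

MgO: 16.25/40.304 = 0.40319 mol → 0.40319 mol Mg, 0.40319 mol O.
FeO: 3.88/71.844 = 0.05401 mol → 0.05401 mol Fe, 0.05401 mol O.
CaO: 25.57/56.077 = 0.45598 mol → 0.45598 mol Ca, 0.45598 mol O.
SiO2: 54.84/60.083 = 0.91274 mol → 0.91274 mol Si, 1.82548 mol O.
Total oxygen = 2.73866 mol. Normalization factor = 6/2.73866 = 2.19085.
Ca per 6 O = 0.45598 × 2.19085 = 0.999.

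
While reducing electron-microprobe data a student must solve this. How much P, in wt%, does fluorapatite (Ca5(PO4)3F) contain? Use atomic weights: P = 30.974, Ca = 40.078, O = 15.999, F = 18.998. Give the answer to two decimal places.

18.43 wt%

Formula mass = 5·40.078 + 3·30.974 + 12·15.999 + 1·18.998 = 504.298 g/mol, of which 92.922 g is P.
So P makes up 92.922/504.298 = 0.1843 of the mass, i.e. 18.43%.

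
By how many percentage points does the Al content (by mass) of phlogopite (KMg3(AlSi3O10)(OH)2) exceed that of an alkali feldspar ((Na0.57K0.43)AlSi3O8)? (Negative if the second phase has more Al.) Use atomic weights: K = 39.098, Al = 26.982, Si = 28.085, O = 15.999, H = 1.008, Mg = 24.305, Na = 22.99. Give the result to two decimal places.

First mineral: 26.982 g Al in 417.254 g formula = 6.47 wt% Al.
Second mineral: 26.982 g Al in 269.145 g formula = 10.03 wt% Al.
6.47% − 10.03% gives a difference of -3.56 percentage points.

-3.56 percentage points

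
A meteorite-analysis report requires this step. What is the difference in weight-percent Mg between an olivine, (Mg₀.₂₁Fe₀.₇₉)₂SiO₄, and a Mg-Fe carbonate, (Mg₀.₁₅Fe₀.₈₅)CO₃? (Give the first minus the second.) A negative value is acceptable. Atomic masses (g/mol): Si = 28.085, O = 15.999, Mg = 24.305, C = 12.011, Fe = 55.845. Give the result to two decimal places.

M((Mg₀.₂₁Fe₀.₇₉)₂SiO₄) = 190.524 g/mol, so wt% Mg = 10.208/190.524 × 100 = 5.36%.
M((Mg₀.₁₅Fe₀.₈₅)CO₃) = 111.122 g/mol, so wt% Mg = 3.646/111.122 × 100 = 3.28%.
5.36 − 3.28 = 2.08 pp.

2.08 percentage points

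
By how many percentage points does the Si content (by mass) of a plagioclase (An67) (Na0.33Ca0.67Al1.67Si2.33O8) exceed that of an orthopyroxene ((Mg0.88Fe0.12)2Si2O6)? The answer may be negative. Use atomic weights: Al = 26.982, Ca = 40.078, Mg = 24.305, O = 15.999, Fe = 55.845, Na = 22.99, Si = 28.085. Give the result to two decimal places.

Si in Na0.33Ca0.67Al1.67Si2.33O8: molar mass 272.929 g/mol; 2.33×28.085 = 65.438 g → 23.98 wt%.
Si in (Mg0.88Fe0.12)2Si2O6: molar mass 208.344 g/mol; 2×28.085 = 56.170 g → 26.96 wt%.
Difference = 23.98 − 26.96 = -2.98 percentage points.

-2.98 percentage points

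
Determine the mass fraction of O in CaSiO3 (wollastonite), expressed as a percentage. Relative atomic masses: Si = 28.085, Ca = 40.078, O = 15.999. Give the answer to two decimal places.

Formula mass = 1·40.078 + 1·28.085 + 3·15.999 = 116.160 g/mol, of which 47.997 g is O.
So O makes up 47.997/116.160 = 0.4132 of the mass, i.e. 41.32%.

41.32 mass %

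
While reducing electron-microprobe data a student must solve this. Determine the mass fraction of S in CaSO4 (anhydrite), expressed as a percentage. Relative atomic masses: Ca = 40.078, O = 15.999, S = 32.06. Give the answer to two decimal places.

23.55 mass %

Molar mass of CaSO4: 1*40.078 + 1*32.06 + 4*15.999 = 136.134 g/mol.
Mass of S per formula unit: 1 × 32.06 = 32.060 g.
Weight fraction S = 32.060 / 136.134 = 0.2355.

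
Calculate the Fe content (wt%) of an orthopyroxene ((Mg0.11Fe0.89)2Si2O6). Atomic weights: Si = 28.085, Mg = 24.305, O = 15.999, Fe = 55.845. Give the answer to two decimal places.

Molar mass of (Mg0.11Fe0.89)2Si2O6: 0.22×24.305 + 1.78×55.845 + 2×28.085 + 6×15.999 = 256.915 g/mol.
Mass of Fe per formula unit: 1.78 × 55.845 = 99.404 g.
Weight fraction Fe = 99.404 / 256.915 = 0.3869.

38.69 wt%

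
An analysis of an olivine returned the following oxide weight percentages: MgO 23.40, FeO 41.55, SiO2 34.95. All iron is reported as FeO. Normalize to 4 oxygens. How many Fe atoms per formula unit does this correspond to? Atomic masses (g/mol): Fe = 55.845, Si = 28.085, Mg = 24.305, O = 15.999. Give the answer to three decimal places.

0.996 Fe apfu

MgO: 23.40/40.304 = 0.58059 mol → 0.58059 mol Mg, 0.58059 mol O.
FeO: 41.55/71.844 = 0.57834 mol → 0.57834 mol Fe, 0.57834 mol O.
SiO2: 34.95/60.083 = 0.58170 mol → 0.58170 mol Si, 1.16340 mol O.
Total oxygen = 2.32233 mol. Normalization factor = 4/2.32233 = 1.72241.
Fe per 4 O = 0.57834 × 1.72241 = 0.996.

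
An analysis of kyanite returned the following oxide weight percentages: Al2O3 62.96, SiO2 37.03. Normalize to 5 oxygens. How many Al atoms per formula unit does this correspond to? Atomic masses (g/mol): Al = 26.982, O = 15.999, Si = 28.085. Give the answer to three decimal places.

2.002 Al apfu

Al2O3 (M=101.961): mol = 0.61749; Al = 1.23498, O = 1.85247.
SiO2 (M=60.083): mol = 0.61631; Si = 0.61631, O = 1.23262.
ΣO = 3.08509; factor = 5/ΣO = 1.62070.
Al apfu = 1.23498 × 1.62070 = 2.002.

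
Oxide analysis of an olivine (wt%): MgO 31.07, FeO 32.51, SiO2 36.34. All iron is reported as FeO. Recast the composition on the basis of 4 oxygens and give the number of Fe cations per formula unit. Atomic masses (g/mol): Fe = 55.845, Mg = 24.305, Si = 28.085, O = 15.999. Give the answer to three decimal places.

31.07 wt% MgO ÷ 40.304 g/mol = 0.77089 mol, giving 0.77089 Mg and 0.77089 O.
32.51 wt% FeO ÷ 71.844 g/mol = 0.45251 mol, giving 0.45251 Fe and 0.45251 O.
36.34 wt% SiO2 ÷ 60.083 g/mol = 0.60483 mol, giving 0.60483 Si and 1.20966 O.
Oxygen sums to 2.43306; scaling by 4/2.43306 = 1.64402 puts the formula on 4 O.
Fe: 0.45251 × 1.64402 = 0.744 atoms per formula unit.

0.744 Fe apfu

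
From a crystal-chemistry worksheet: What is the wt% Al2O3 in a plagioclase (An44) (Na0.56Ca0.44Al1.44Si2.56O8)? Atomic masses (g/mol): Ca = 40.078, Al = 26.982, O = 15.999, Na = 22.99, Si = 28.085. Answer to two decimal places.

27.27 wt%

Formula mass = 269.252 g/mol.
1.44 Al → 0.7200 mol Al2O3 per formula unit; M(Al2O3) = 101.961, so Al2O3 mass = 73.412 g.
73.412/269.252 × 100 = 27.27 wt%.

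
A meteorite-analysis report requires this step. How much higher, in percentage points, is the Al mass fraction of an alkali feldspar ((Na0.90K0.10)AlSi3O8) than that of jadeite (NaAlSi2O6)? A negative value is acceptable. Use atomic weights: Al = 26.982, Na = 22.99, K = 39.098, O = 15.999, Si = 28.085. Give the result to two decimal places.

-3.12 percentage points

M((Na0.90K0.10)AlSi3O8) = 263.830 g/mol, so wt% Al = 26.982/263.830 × 100 = 10.23%.
M(NaAlSi2O6) = 202.136 g/mol, so wt% Al = 26.982/202.136 × 100 = 13.35%.
10.23 − 13.35 = -3.12 pp.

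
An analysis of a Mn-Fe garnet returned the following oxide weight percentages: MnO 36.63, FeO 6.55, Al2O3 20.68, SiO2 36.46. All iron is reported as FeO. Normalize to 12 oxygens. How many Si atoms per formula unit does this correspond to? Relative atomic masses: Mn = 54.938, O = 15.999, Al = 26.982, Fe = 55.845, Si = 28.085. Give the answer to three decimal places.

2.997 Si apfu

MnO (M=70.937): mol = 0.51637; Mn = 0.51637, O = 0.51637.
FeO (M=71.844): mol = 0.09117; Fe = 0.09117, O = 0.09117.
Al2O3 (M=101.961): mol = 0.20282; Al = 0.40564, O = 0.60846.
SiO2 (M=60.083): mol = 0.60683; Si = 0.60683, O = 1.21366.
ΣO = 2.42966; factor = 12/ΣO = 4.93896.
Si apfu = 0.60683 × 4.93896 = 2.997.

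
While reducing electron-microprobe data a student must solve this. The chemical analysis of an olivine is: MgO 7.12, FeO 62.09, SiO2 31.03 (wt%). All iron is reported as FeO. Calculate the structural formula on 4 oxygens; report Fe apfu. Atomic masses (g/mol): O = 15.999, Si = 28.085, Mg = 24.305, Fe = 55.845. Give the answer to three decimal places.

7.12 wt% MgO ÷ 40.304 g/mol = 0.17666 mol, giving 0.17666 Mg and 0.17666 O.
62.09 wt% FeO ÷ 71.844 g/mol = 0.86423 mol, giving 0.86423 Fe and 0.86423 O.
31.03 wt% SiO2 ÷ 60.083 g/mol = 0.51645 mol, giving 0.51645 Si and 1.03290 O.
Oxygen sums to 2.07379; scaling by 4/2.07379 = 1.92884 puts the formula on 4 O.
Fe: 0.86423 × 1.92884 = 1.667 atoms per formula unit.

1.667 Fe apfu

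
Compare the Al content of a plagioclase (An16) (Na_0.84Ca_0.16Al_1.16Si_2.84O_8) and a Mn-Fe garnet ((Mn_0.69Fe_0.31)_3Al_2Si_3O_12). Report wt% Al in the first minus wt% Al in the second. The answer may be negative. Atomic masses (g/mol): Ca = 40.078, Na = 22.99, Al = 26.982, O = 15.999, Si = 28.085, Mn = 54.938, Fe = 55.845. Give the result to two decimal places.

0.94 percentage points

M(Na_0.84Ca_0.16Al_1.16Si_2.84O_8) = 264.777 g/mol, so wt% Al = 31.299/264.777 × 100 = 11.82%.
M((Mn_0.69Fe_0.31)_3Al_2Si_3O_12) = 495.865 g/mol, so wt% Al = 53.964/495.865 × 100 = 10.88%.
11.82 − 10.88 = 0.94 pp.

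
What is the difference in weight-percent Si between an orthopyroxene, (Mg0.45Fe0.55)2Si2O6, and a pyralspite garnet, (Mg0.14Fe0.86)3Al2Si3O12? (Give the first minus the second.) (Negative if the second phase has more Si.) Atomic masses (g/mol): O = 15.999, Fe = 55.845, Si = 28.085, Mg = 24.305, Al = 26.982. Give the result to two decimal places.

M((Mg0.45Fe0.55)2Si2O6) = 235.468 g/mol, so wt% Si = 56.170/235.468 × 100 = 23.85%.
M((Mg0.14Fe0.86)3Al2Si3O12) = 484.495 g/mol, so wt% Si = 84.255/484.495 × 100 = 17.39%.
23.85 − 17.39 = 6.46 pp.

6.46 percentage points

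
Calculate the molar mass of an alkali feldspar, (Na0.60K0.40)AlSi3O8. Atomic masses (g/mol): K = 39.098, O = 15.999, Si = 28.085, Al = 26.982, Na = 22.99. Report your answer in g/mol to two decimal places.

268.66 g/mol

The formula mass is the sum 0.60(22.99) + 0.40(39.098) + 1(26.982) + 3(28.085) + 8(15.999).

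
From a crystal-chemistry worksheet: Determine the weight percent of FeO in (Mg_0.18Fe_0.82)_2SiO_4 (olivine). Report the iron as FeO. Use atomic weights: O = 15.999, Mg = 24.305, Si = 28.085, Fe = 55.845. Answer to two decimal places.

61.23 wt%

M((Mg_0.18Fe_0.82)_2SiO_4) = 192.417 g/mol; M(FeO) = 71.844 g/mol.
Moles FeO per formula unit = 1.64 Fe ÷ 1 = 1.6400.
FeO fraction = (1.6400 × 71.844) / 192.417 = 117.824/192.417 = 0.6123.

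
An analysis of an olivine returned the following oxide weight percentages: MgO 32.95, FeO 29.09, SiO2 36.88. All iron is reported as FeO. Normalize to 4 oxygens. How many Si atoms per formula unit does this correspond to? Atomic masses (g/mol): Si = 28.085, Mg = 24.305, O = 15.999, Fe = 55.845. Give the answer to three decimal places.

1.002 Si apfu

MgO (M=40.304): mol = 0.81754; Mg = 0.81754, O = 0.81754.
FeO (M=71.844): mol = 0.40491; Fe = 0.40491, O = 0.40491.
SiO2 (M=60.083): mol = 0.61382; Si = 0.61382, O = 1.22764.
ΣO = 2.45009; factor = 4/ΣO = 1.63259.
Si apfu = 0.61382 × 1.63259 = 1.002.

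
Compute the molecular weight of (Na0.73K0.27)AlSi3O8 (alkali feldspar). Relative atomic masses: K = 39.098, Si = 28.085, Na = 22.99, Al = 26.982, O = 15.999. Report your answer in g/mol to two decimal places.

266.57 g/mol

Na: 0.73 × 22.99 = 16.7827
K: 0.27 × 39.098 = 10.5565
Al: 1 × 26.982 = 26.9820
Si: 3 × 28.085 = 84.2550
O: 8 × 15.999 = 127.9920
Summing the contributions gives the formula mass.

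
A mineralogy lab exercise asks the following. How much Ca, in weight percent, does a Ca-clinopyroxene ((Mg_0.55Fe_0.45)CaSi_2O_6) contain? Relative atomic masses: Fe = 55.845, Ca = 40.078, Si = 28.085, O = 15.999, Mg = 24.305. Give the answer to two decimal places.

17.37 weight percent

Formula mass = 0.55×24.305 + 0.45×55.845 + 1×40.078 + 2×28.085 + 6×15.999 = 230.740 g/mol, of which 40.078 g is Ca.
So Ca makes up 40.078/230.740 = 0.1737 of the mass, i.e. 17.37%.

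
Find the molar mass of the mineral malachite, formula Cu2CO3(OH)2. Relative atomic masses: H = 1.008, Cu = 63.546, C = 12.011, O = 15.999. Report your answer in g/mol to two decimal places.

M = 2·63.546 + 1·12.011 + 5·15.999 + 2·1.008

221.11 g/mol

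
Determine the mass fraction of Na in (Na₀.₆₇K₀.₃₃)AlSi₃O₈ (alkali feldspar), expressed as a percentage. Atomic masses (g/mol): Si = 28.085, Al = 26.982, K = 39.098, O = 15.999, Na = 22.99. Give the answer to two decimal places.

M((Na₀.₆₇K₀.₃₃)AlSi₃O₈) = 267.535 g/mol.
Na contributes 0.67 × 22.99 = 15.403 g per mole.
15.403/267.535 = 0.0576 → 5.76%.

5.76 mass %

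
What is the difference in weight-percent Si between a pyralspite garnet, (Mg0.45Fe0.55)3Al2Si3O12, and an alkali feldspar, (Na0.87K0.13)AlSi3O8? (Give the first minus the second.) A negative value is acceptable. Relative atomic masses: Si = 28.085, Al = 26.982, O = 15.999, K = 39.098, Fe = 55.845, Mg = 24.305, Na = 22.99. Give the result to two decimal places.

-13.37 percentage points

First mineral: 84.255 g Si in 455.163 g formula = 18.51 wt% Si.
Second mineral: 84.255 g Si in 264.313 g formula = 31.88 wt% Si.
18.51% − 31.88% gives a difference of -13.37 percentage points.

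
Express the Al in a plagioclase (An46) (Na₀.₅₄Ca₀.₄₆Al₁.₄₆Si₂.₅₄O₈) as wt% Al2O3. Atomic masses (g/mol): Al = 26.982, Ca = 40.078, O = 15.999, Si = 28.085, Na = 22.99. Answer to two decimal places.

27.61 wt%

Molar mass of Na₀.₅₄Ca₀.₄₆Al₁.₄₆Si₂.₅₄O₈ = 0.54×22.99 + 0.46×40.078 + 1.46×26.982 + 2.54×28.085 + 8×15.999 = 269.572 g/mol.
Each formula unit contains 1.46 Al, equivalent to 1.46/2 = 0.7300 mol Al2O3.
M(Al2O3) = 2×26.982 + 3×15.999 = 101.961 g/mol.
Mass of Al2O3 per formula unit = 0.7300 × 101.961 = 74.432 g.
Al2O3 wt% = 74.432 / 269.572 × 100 = 27.61%.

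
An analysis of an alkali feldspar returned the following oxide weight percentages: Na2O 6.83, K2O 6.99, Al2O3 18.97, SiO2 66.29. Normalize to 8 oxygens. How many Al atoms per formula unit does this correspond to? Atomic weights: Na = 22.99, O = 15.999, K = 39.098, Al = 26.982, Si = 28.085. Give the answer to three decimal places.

1.009 Al apfu

6.83 wt% Na2O ÷ 61.979 g/mol = 0.11020 mol, giving 0.22040 Na and 0.11020 O.
6.99 wt% K2O ÷ 94.195 g/mol = 0.07421 mol, giving 0.14842 K and 0.07421 O.
18.97 wt% Al2O3 ÷ 101.961 g/mol = 0.18605 mol, giving 0.37210 Al and 0.55815 O.
66.29 wt% SiO2 ÷ 60.083 g/mol = 1.10331 mol, giving 1.10331 Si and 2.20662 O.
Oxygen sums to 2.94918; scaling by 8/2.94918 = 2.71262 puts the formula on 8 O.
Al: 0.37210 × 2.71262 = 1.009 atoms per formula unit.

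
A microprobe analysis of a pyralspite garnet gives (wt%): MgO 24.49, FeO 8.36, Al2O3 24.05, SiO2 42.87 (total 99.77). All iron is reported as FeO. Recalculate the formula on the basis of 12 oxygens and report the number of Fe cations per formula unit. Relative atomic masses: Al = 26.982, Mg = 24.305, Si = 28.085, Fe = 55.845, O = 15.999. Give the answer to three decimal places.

0.488 Fe apfu

MgO: 24.49/40.304 = 0.60763 mol → 0.60763 mol Mg, 0.60763 mol O.
FeO: 8.36/71.844 = 0.11636 mol → 0.11636 mol Fe, 0.11636 mol O.
Al2O3: 24.05/101.961 = 0.23587 mol → 0.47174 mol Al, 0.70761 mol O.
SiO2: 42.87/60.083 = 0.71351 mol → 0.71351 mol Si, 1.42702 mol O.
Total oxygen = 2.85862 mol. Normalization factor = 12/2.85862 = 4.19783.
Fe per 12 O = 0.11636 × 4.19783 = 0.488.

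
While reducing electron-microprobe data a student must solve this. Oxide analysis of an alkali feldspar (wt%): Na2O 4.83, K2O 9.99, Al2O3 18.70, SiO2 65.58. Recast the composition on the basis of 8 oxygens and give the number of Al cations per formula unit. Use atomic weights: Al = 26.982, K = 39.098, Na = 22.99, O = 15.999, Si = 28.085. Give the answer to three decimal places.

1.006 Al apfu

4.83 wt% Na2O ÷ 61.979 g/mol = 0.07793 mol, giving 0.15586 Na and 0.07793 O.
9.99 wt% K2O ÷ 94.195 g/mol = 0.10606 mol, giving 0.21212 K and 0.10606 O.
18.70 wt% Al2O3 ÷ 101.961 g/mol = 0.18340 mol, giving 0.36680 Al and 0.55020 O.
65.58 wt% SiO2 ÷ 60.083 g/mol = 1.09149 mol, giving 1.09149 Si and 2.18298 O.
Oxygen sums to 2.91717; scaling by 8/2.91717 = 2.74238 puts the formula on 8 O.
Al: 0.36680 × 2.74238 = 1.006 atoms per formula unit.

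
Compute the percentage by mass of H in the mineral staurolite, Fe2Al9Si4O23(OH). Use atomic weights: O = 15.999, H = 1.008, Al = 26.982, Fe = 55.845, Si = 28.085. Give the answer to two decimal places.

0.12 mass %

M(Fe2Al9Si4O23(OH)) = 851.852 g/mol.
H contributes 1 × 1.008 = 1.008 g per mole.
1.008/851.852 = 0.0012 → 0.12%.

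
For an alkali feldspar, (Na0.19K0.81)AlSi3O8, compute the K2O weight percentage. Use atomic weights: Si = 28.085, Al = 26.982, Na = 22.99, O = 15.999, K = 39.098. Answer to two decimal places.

Formula mass = 275.266 g/mol.
0.81 K → 0.4050 mol K2O per formula unit; M(K2O) = 94.195, so K2O mass = 38.149 g.
38.149/275.266 × 100 = 13.86 wt%.

13.86 wt%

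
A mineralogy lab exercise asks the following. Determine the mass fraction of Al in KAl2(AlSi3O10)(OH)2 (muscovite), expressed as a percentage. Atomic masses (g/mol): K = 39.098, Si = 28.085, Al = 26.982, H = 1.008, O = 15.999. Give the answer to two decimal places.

20.32 weight percent

Molar mass of KAl2(AlSi3O10)(OH)2: 1*39.098 + 3*26.982 + 3*28.085 + 12*15.999 + 2*1.008 = 398.303 g/mol.
Mass of Al per formula unit: 3 × 26.982 = 80.946 g.
Weight fraction Al = 80.946 / 398.303 = 0.2032.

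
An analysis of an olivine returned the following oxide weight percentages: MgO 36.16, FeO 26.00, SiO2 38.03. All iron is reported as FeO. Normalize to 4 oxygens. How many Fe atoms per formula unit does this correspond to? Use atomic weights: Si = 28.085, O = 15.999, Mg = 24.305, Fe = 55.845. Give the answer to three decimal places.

36.16 wt% MgO ÷ 40.304 g/mol = 0.89718 mol, giving 0.89718 Mg and 0.89718 O.
26.00 wt% FeO ÷ 71.844 g/mol = 0.36190 mol, giving 0.36190 Fe and 0.36190 O.
38.03 wt% SiO2 ÷ 60.083 g/mol = 0.63296 mol, giving 0.63296 Si and 1.26592 O.
Oxygen sums to 2.52500; scaling by 4/2.52500 = 1.58416 puts the formula on 4 O.
Fe: 0.36190 × 1.58416 = 0.573 atoms per formula unit.

0.573 Fe apfu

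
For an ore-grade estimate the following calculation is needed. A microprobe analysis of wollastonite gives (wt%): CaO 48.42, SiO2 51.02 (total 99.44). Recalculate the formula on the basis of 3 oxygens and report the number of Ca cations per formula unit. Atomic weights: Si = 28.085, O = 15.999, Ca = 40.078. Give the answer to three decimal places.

CaO (M=56.077): mol = 0.86346; Ca = 0.86346, O = 0.86346.
SiO2 (M=60.083): mol = 0.84916; Si = 0.84916, O = 1.69832.
ΣO = 2.56178; factor = 3/ΣO = 1.17106.
Ca apfu = 0.86346 × 1.17106 = 1.011.

1.011 Ca apfu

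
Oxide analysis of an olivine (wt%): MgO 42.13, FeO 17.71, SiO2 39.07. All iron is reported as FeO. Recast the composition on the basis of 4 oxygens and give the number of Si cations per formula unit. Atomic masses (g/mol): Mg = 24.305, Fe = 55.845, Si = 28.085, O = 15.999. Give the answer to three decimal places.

MgO (M=40.304): mol = 1.04531; Mg = 1.04531, O = 1.04531.
FeO (M=71.844): mol = 0.24651; Fe = 0.24651, O = 0.24651.
SiO2 (M=60.083): mol = 0.65027; Si = 0.65027, O = 1.30054.
ΣO = 2.59236; factor = 4/ΣO = 1.54300.
Si apfu = 0.65027 × 1.54300 = 1.003.

1.003 Si apfu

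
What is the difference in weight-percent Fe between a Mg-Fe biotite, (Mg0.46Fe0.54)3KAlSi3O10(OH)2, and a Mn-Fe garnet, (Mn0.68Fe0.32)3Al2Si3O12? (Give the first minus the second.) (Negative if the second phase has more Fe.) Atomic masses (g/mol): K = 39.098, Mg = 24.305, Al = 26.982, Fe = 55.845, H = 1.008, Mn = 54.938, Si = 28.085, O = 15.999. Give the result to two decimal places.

First mineral: 90.469 g Fe in 468.349 g formula = 19.32 wt% Fe.
Second mineral: 53.611 g Fe in 495.892 g formula = 10.81 wt% Fe.
19.32% − 10.81% gives a difference of 8.51 percentage points.

8.51 percentage points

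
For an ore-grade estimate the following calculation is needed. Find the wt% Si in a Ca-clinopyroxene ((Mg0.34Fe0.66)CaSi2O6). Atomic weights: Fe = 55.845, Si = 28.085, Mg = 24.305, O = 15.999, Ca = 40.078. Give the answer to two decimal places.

M((Mg0.34Fe0.66)CaSi2O6) = 237.363 g/mol.
Si contributes 2 × 28.085 = 56.170 g per mole.
56.170/237.363 = 0.2366 → 23.66%.

23.66 mass %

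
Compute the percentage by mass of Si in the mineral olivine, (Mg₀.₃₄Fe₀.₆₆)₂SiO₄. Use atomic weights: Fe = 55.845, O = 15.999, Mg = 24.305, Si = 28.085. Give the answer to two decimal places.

15.40 mass %

Formula mass = 0.68*24.305 + 1.32*55.845 + 1*28.085 + 4*15.999 = 182.324 g/mol, of which 28.085 g is Si.
So Si makes up 28.085/182.324 = 0.1540 of the mass, i.e. 15.40%.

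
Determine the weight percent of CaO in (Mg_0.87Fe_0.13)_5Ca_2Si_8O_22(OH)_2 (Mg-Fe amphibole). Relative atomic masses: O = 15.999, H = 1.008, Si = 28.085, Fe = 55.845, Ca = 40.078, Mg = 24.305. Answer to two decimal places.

Formula mass = 832.854 g/mol.
2 Ca → 2.0000 mol CaO per formula unit; M(CaO) = 56.077, so CaO mass = 112.154 g.
112.154/832.854 × 100 = 13.47 wt%.

13.47 wt%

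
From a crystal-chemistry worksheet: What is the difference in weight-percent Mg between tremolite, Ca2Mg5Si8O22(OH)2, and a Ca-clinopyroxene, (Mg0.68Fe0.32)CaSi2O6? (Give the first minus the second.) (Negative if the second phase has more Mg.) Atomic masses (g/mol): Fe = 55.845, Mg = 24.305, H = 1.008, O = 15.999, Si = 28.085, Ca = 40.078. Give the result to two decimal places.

First mineral: 121.525 g Mg in 812.353 g formula = 14.96 wt% Mg.
Second mineral: 16.527 g Mg in 226.640 g formula = 7.29 wt% Mg.
14.96% − 7.29% gives a difference of 7.67 percentage points.

7.67 percentage points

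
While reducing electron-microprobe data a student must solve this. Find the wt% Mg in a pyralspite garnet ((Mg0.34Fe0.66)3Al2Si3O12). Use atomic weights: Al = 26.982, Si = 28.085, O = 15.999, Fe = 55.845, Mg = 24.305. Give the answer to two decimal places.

5.32 mass %

Formula mass = 1.02·24.305 + 1.98·55.845 + 2·26.982 + 3·28.085 + 12·15.999 = 465.571 g/mol, of which 24.791 g is Mg.
So Mg makes up 24.791/465.571 = 0.0532 of the mass, i.e. 5.32%.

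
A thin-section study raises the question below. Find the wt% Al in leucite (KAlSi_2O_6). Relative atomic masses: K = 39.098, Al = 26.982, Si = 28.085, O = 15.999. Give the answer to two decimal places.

12.36 weight percent

Formula mass = 1·39.098 + 1·26.982 + 2·28.085 + 6·15.999 = 218.244 g/mol, of which 26.982 g is Al.
So Al makes up 26.982/218.244 = 0.1236 of the mass, i.e. 12.36%.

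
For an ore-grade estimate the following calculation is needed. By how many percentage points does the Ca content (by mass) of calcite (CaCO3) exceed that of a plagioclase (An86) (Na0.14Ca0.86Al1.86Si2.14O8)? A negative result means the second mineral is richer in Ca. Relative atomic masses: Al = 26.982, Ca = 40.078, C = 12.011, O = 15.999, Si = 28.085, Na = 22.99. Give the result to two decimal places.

First mineral: 40.078 g Ca in 100.086 g formula = 40.04 wt% Ca.
Second mineral: 34.467 g Ca in 275.966 g formula = 12.49 wt% Ca.
40.04% − 12.49% gives a difference of 27.55 percentage points.

27.55 percentage points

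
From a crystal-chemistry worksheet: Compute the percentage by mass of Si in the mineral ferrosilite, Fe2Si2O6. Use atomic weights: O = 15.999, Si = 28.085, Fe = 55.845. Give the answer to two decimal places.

M(Fe2Si2O6) = 263.854 g/mol.
Si contributes 2 × 28.085 = 56.170 g per mole.
56.170/263.854 = 0.2129 → 21.29%.

21.29 wt%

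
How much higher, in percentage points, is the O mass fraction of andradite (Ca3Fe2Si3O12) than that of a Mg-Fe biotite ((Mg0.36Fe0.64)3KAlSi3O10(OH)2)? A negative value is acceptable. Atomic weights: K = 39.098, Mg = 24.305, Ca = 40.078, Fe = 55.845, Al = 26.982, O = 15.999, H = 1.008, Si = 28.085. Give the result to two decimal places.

-2.40 percentage points

First mineral: 191.988 g O in 508.167 g formula = 37.78 wt% O.
Second mineral: 191.988 g O in 477.811 g formula = 40.18 wt% O.
37.78% − 40.18% gives a difference of -2.40 percentage points.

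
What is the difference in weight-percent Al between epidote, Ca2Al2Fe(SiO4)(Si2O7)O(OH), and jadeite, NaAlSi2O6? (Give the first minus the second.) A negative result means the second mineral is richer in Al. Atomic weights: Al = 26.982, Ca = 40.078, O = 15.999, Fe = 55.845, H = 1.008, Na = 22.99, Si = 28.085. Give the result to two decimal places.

-2.18 percentage points

Al in Ca2Al2Fe(SiO4)(Si2O7)O(OH): molar mass 483.215 g/mol; 2×26.982 = 53.964 g → 11.17 wt%.
Al in NaAlSi2O6: molar mass 202.136 g/mol; 1×26.982 = 26.982 g → 13.35 wt%.
Difference = 11.17 − 13.35 = -2.18 percentage points.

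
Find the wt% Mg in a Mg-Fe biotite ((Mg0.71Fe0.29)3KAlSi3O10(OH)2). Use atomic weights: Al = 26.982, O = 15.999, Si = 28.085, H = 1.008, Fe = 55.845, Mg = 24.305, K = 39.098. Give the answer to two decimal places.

M((Mg0.71Fe0.29)3KAlSi3O10(OH)2) = 444.694 g/mol.
Mg contributes 2.13 × 24.305 = 51.770 g per mole.
51.770/444.694 = 0.1164 → 11.64%.

11.64 weight percent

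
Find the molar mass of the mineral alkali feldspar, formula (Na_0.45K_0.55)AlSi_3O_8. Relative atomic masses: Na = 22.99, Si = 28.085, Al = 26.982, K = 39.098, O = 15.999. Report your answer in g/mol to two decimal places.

271.08 g/mol

M = 0.45·22.99 + 0.55·39.098 + 1·26.982 + 3·28.085 + 8·15.999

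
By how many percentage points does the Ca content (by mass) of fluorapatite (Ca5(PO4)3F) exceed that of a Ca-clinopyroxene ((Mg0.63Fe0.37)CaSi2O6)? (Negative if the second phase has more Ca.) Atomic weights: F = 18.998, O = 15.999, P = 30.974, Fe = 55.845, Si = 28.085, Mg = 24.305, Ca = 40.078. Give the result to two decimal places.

First mineral: 200.390 g Ca in 504.298 g formula = 39.74 wt% Ca.
Second mineral: 40.078 g Ca in 228.217 g formula = 17.56 wt% Ca.
39.74% − 17.56% gives a difference of 22.18 percentage points.

22.18 percentage points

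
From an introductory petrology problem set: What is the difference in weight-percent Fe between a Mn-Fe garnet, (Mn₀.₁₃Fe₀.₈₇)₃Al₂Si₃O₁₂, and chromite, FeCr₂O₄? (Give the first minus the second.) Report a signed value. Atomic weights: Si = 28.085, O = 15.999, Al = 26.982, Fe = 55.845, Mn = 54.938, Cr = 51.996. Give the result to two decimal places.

First mineral: 145.755 g Fe in 497.388 g formula = 29.30 wt% Fe.
Second mineral: 55.845 g Fe in 223.833 g formula = 24.95 wt% Fe.
29.30% − 24.95% gives a difference of 4.35 percentage points.

4.35 percentage points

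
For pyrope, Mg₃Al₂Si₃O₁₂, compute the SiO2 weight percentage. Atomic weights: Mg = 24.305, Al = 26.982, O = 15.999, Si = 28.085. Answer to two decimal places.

44.71 wt%

Formula mass = 403.122 g/mol.
3 Si → 3.0000 mol SiO2 per formula unit; M(SiO2) = 60.083, so SiO2 mass = 180.249 g.
180.249/403.122 × 100 = 44.71 wt%.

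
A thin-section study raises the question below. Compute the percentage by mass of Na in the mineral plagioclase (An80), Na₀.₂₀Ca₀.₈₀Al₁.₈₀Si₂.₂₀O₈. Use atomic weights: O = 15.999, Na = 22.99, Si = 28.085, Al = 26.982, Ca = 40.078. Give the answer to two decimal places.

1.67 weight percent

Formula mass = 0.20·22.99 + 0.80·40.078 + 1.80·26.982 + 2.20·28.085 + 8·15.999 = 275.007 g/mol, of which 4.598 g is Na.
So Na makes up 4.598/275.007 = 0.0167 of the mass, i.e. 1.67%.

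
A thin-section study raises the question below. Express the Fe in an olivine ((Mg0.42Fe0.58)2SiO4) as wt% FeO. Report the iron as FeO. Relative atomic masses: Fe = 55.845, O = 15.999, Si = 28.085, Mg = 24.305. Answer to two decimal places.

47.01 wt%

Molar mass of (Mg0.42Fe0.58)2SiO4 = 0.84·24.305 + 1.16·55.845 + 1·28.085 + 4·15.999 = 177.277 g/mol.
Each formula unit contains 1.16 Fe, equivalent to 1.16/1 = 1.1600 mol FeO.
M(FeO) = 1×55.845 + 1×15.999 = 71.844 g/mol.
Mass of FeO per formula unit = 1.1600 × 71.844 = 83.339 g.
FeO wt% = 83.339 / 177.277 × 100 = 47.01%.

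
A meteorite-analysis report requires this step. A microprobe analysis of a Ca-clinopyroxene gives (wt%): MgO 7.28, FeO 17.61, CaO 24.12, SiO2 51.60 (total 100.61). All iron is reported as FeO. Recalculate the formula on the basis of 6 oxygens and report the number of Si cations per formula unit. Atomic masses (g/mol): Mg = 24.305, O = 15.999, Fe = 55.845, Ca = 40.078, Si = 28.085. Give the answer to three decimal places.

7.28 wt% MgO ÷ 40.304 g/mol = 0.18063 mol, giving 0.18063 Mg and 0.18063 O.
17.61 wt% FeO ÷ 71.844 g/mol = 0.24511 mol, giving 0.24511 Fe and 0.24511 O.
24.12 wt% CaO ÷ 56.077 g/mol = 0.43012 mol, giving 0.43012 Ca and 0.43012 O.
51.60 wt% SiO2 ÷ 60.083 g/mol = 0.85881 mol, giving 0.85881 Si and 1.71762 O.
Oxygen sums to 2.57348; scaling by 6/2.57348 = 2.33147 puts the formula on 6 O.
Si: 0.85881 × 2.33147 = 2.002 atoms per formula unit.

2.002 Si apfu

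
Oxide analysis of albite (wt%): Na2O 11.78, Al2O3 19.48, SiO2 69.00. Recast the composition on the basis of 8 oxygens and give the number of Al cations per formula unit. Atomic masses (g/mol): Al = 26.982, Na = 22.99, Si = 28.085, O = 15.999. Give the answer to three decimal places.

Na2O: 11.78/61.979 = 0.19006 mol → 0.38012 mol Na, 0.19006 mol O.
Al2O3: 19.48/101.961 = 0.19105 mol → 0.38210 mol Al, 0.57315 mol O.
SiO2: 69.00/60.083 = 1.14841 mol → 1.14841 mol Si, 2.29682 mol O.
Total oxygen = 3.06003 mol. Normalization factor = 8/3.06003 = 2.61435.
Al per 8 O = 0.38210 × 2.61435 = 0.999.

0.999 Al apfu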